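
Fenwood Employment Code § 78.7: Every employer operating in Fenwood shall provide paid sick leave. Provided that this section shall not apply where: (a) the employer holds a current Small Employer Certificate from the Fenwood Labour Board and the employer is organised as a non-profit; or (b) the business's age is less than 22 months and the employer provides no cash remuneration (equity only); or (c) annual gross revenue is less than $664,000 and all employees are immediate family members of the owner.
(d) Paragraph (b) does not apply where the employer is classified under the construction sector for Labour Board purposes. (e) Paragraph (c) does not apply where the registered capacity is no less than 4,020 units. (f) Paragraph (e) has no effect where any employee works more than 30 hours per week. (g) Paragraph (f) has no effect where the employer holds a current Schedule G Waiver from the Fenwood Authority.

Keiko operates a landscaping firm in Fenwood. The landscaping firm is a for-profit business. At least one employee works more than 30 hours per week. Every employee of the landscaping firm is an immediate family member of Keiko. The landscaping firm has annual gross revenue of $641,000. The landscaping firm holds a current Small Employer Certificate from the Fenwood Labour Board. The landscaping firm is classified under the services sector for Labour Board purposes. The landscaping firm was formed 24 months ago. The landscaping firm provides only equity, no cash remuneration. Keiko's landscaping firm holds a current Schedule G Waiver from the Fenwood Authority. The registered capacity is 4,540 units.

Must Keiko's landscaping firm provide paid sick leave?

Yes — Keiko's landscaping firm must provide paid sick leave.

Exception (a) does not apply: the employer is for-profit.
Exception (b) does not apply: the business's age is 24 months, not less than 22 months.
Exception (c) is satisfied on its face — annual gross revenue is $641,000, less than the $664,000 limit; every employee is an immediate family member. Turning to paragraphs (e)–(g): (e) is engaged — the registered capacity is 4,540 units, meeting the 4,020 units threshold. (f) is engaged (at least one employee exceeds 30 hours/week), but yields to (g): (g) operates against (f): a current Schedule G Waiver is held. So (c) is unavailable.
No exception applies. The general rule governs.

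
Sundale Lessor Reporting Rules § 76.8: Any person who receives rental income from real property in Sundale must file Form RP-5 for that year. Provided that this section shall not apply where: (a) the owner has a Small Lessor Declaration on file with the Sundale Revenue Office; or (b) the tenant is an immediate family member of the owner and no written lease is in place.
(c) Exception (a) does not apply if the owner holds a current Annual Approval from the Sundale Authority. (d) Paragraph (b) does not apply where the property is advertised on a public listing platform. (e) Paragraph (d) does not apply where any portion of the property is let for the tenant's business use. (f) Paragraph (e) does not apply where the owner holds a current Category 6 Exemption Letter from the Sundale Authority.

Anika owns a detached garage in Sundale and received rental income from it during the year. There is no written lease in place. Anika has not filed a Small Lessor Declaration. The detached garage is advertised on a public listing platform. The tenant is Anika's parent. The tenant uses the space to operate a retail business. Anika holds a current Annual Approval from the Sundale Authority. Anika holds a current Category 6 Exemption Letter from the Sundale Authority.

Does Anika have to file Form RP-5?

Exception (a) does not apply: no Small Lessor Declaration is on file.
Exception (b) is satisfied on its face — the tenant is an immediate family member; there is no written lease. However, paragraphs (d)–(f) must be considered: (d) is engaged — the property is publicly advertised. (e) is triggered (the space is let for business use), but is displaced by (f): (f) is engaged — a current Category 6 Exemption Letter is held. So (b) is unavailable.
No exception displaces § 76.8.

Yes — Anika must file Form RP-5.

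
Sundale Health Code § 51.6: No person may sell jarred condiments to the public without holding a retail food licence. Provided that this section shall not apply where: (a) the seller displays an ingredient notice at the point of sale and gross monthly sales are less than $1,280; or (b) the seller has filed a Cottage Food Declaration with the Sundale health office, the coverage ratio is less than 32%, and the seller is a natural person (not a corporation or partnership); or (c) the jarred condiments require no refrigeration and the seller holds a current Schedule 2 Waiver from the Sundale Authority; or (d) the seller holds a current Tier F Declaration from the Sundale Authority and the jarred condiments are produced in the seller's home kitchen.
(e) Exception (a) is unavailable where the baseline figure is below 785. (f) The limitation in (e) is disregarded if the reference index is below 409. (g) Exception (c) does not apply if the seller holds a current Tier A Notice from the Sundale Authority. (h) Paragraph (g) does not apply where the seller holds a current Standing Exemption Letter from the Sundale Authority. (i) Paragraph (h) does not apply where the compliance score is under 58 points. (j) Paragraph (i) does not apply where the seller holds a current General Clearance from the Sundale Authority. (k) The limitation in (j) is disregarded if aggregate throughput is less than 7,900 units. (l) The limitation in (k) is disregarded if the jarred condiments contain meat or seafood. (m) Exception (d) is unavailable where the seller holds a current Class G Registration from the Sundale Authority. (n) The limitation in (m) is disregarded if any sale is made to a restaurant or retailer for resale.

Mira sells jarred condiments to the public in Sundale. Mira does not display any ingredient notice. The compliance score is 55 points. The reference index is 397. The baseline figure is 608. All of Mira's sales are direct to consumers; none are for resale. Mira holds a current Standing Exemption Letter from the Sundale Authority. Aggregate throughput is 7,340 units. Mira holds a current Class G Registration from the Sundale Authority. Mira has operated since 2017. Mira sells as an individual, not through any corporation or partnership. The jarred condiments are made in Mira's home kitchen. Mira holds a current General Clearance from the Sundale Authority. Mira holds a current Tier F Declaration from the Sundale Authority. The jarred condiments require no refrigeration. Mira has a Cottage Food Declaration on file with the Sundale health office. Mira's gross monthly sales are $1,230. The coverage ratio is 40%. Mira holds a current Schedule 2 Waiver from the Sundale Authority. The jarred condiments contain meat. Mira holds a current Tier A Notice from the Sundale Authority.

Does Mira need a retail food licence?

Exception (a) does not apply: no ingredient notice is displayed.
Exception (b) does not apply: the coverage ratio is 40%, not less than 32%.
Exception (c): the jarred condiments are shelf-stable; a current Schedule 2 Waiver is held — every condition holds. As to paragraphs (g)–(l): (g) would limit (c) — a current Tier A Notice is held — but (h) sets (g) aside: (h) is triggered — a current Standing Exemption Letter is held. (i) would limit (h) — the compliance score is 55 points, under the 58 points limit — but (j) sets (i) aside: (j) operates against (i): a current General Clearance is held. (k) would limit (j) — aggregate throughput is 7,340 units, less than the 7,900 units limit — but (l) sets (k) aside: (l) applies — the jarred condiments contain meat. (c) remains available.
All of (d)'s requirements are met (a current Tier F Declaration is held; the jarred condiments are home-kitchen produced). However, paragraphs (m)–(n) must be considered: (m) operates against (d): a current Class G Registration is held. (n) is not triggered (no sales are for resale), so (m) stands. So (d) is unavailable.

No — exception (c) applies; Mira is not required to hold a retail food licence.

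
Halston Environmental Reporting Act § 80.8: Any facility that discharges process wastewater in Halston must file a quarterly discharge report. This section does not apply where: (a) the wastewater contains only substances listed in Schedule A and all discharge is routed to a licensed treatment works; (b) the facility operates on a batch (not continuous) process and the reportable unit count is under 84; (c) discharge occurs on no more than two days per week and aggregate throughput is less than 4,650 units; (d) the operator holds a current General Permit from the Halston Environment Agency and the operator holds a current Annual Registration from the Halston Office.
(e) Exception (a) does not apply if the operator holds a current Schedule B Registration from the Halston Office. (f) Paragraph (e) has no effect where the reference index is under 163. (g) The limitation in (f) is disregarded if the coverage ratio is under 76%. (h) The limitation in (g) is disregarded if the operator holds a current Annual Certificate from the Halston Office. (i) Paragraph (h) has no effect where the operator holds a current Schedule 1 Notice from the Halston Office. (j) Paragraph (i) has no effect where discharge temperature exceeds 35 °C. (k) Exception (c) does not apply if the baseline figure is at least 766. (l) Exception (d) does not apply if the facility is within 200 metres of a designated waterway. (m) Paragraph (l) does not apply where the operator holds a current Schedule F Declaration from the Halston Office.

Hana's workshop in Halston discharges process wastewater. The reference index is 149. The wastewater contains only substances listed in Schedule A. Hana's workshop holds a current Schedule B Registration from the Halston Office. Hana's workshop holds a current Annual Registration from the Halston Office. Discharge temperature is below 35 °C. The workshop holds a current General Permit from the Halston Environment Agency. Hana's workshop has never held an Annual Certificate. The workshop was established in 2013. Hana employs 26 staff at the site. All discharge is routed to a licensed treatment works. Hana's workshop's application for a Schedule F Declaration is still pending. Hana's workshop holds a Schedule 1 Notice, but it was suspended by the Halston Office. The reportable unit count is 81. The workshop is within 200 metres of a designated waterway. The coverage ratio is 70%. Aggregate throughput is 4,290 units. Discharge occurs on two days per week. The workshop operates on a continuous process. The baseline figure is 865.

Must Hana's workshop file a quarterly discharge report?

Yes — Hana's workshop must file a quarterly discharge report.

Exception (a) is satisfied on its face — the wastewater is Schedule-A-only; discharge is routed to a licensed treatment works. Turning to paragraphs (e)–(j): (e) operates against (a): a current Schedule B Registration is held. (f) operates (the reference index is 149, under the 163 limit), but is displaced by (g): (g) is triggered — the coverage ratio is 70%, under the 76% limit. (h) is not engaged (there is no Annual Certificate in force), so (g) stands. So (a) is unavailable.
Exception (b) requires that the facility operates on a batch (not continuous) process; but the facility operates on a continuous process, so (b) is unavailable.
Exception (c) is satisfied on its face — discharge occurs on no more than two days per week; aggregate throughput is 4,290 units, less than the 4,650 units limit. However, paragraph (k) must be considered: (k) operates against (c): the baseline figure is 865, meeting the 766 threshold. (c) is therefore removed.
Exception (d) is satisfied on its face — a current General Permit is held; a current Annual Registration is held. But applying paragraphs (l)–(m): (l) operates against (d): the workshop is within 200 m of a designated waterway. (m), which would lift (l), does not operate here — no current Schedule F Declaration is held. So (d) is unavailable.
No exception applies. The general rule governs.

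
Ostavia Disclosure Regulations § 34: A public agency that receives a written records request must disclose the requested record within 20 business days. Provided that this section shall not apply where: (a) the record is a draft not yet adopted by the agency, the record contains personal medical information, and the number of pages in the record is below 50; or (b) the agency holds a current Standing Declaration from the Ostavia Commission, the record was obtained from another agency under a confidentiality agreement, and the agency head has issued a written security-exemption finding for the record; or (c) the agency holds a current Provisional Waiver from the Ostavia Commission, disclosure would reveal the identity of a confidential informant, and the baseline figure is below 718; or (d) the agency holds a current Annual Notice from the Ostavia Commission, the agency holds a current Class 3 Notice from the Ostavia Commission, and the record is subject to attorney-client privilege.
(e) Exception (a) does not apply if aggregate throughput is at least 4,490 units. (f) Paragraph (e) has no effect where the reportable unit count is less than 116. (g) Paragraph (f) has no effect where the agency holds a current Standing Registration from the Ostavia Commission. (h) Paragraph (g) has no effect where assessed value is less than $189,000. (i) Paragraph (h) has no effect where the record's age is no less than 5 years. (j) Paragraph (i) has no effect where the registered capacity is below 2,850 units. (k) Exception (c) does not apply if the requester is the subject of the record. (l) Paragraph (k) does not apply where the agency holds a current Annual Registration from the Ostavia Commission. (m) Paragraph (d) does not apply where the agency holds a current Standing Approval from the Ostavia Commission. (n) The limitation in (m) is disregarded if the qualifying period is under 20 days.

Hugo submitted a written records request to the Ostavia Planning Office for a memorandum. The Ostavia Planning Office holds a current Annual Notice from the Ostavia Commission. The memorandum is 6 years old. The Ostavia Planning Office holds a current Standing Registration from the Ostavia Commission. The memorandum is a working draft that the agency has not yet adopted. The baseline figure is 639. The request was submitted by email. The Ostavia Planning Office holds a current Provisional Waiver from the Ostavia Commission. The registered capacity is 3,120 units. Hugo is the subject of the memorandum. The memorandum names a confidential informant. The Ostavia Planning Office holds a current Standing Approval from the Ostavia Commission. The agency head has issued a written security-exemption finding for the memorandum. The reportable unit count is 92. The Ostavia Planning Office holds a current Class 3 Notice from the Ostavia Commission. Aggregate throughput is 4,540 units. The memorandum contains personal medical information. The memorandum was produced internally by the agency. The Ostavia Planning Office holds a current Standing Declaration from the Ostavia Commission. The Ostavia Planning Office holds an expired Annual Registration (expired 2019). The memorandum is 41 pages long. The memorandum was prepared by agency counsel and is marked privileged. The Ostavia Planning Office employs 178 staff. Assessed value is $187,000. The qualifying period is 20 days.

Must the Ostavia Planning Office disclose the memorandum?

Exception (a) is satisfied on its face — the memorandum is an unadopted draft; the memorandum contains personal medical information; the number of pages in the record is 41, below the 50 limit. However, paragraphs (e)–(j) must be considered: (e) operates against (a): aggregate throughput is 4,540 units, meeting the 4,490 units threshold. (f) applies (the reportable unit count is 92, less than the 116 limit), but yields to (g): (g) operates — a current Standing Registration is held. (h) would limit (g) — assessed value is $187,000, less than the $189,000 limit — but (i) sets (h) aside: (i) operates against (h): the record's age is 6 years, meeting the 5 years threshold. (j) does not operate here (the registered capacity is 3,120 units, not below 2,850 units), so (i) stands. Exception (a) does not apply.
Exception (b) fails — the memorandum was produced internally.
Exception (c) is satisfied on its face — a current Provisional Waiver is held; the memorandum names a confidential informant; the baseline figure is 639, below the 718 limit. But applying paragraphs (k)–(l): (k) operates against (c): Hugo is the subject of the memorandum. (l), which would lift (k), is not engaged — the Annual Registration is not current. So (c) is unavailable.
All of (d)'s requirements are met (a current Annual Notice is held; a current Class 3 Notice is held; the memorandum is privileged). But applying paragraphs (m)–(n): (m) is engaged — a current Standing Approval is held. (n) is not triggered (the qualifying period is 20 days, not under 20 days), so (m) stands. Exception (d) does not apply.
Every exception is unavailable, so the rule governs.

Yes — the Ostavia Planning Office must disclose the memorandum.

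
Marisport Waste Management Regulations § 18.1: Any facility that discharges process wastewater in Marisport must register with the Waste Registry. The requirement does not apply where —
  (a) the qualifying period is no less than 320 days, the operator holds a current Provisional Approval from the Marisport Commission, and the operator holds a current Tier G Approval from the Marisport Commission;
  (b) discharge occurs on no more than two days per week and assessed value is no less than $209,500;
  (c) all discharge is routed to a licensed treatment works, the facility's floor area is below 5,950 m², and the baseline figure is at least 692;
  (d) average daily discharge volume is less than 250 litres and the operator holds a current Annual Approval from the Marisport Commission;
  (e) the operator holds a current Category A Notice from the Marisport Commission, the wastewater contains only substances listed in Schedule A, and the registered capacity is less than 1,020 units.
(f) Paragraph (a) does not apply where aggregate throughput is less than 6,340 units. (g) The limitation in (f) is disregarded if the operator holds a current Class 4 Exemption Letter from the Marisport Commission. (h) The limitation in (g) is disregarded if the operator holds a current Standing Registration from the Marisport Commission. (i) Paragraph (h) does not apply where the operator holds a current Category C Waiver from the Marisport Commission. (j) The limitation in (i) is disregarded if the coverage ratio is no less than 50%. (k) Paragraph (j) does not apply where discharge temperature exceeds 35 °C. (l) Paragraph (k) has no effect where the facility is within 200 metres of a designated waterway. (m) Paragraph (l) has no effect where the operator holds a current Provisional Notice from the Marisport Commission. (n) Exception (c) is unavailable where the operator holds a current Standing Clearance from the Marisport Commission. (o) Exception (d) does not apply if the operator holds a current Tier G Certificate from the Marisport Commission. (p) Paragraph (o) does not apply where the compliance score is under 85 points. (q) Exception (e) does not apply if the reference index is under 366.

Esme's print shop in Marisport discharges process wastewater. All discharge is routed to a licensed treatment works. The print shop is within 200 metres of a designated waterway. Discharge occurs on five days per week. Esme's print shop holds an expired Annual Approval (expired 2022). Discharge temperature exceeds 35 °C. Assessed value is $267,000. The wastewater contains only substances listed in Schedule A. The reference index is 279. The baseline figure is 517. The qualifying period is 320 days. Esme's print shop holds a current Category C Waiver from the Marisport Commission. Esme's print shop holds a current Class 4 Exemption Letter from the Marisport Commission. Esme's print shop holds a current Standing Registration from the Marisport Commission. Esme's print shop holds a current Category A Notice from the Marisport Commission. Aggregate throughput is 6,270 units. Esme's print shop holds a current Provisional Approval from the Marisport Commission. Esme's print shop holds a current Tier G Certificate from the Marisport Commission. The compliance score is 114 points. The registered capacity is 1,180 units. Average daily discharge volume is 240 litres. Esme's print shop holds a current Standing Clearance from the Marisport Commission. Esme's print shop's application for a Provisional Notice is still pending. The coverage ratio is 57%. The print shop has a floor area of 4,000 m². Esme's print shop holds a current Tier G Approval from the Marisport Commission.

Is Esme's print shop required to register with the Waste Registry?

Yes — Esme's print shop must register with the Waste Registry.

Exception (a): the qualifying period is 320 days, meeting the 320 days threshold; a current Provisional Approval is held; a current Tier G Approval is held — every condition holds. However, paragraphs (f)–(m) must be considered: (f) is triggered — aggregate throughput is 6,270 units, less than the 6,340 units limit. (g) would limit (f) — a current Class 4 Exemption Letter is held — but (h) sets (g) aside: (h) operates against (g): a current Standing Registration is held. (i) operates (a current Category C Waiver is held), but is displaced by (j): (j) is engaged — the coverage ratio is 57%, meeting the 50% threshold. (k) applies (discharge temperature exceeds 35 °C), but is displaced by (l): (l) operates against (k): the print shop is within 200 m of a designated waterway. (m), which would lift (l), is inapplicable — there is no Provisional Notice in force. Exception (a) does not apply.
Exception (b) does not apply: discharge occurs on five days per week.
Exception (c) requires that the baseline figure is at least 692; but the baseline figure is 517, short of 692, so (c) is unavailable.
Exception (d) does not apply: there is no Annual Approval in force.
Exception (e) fails — the registered capacity is 1,180 units, not less than 1,020 units.
No exception displaces § 18.1.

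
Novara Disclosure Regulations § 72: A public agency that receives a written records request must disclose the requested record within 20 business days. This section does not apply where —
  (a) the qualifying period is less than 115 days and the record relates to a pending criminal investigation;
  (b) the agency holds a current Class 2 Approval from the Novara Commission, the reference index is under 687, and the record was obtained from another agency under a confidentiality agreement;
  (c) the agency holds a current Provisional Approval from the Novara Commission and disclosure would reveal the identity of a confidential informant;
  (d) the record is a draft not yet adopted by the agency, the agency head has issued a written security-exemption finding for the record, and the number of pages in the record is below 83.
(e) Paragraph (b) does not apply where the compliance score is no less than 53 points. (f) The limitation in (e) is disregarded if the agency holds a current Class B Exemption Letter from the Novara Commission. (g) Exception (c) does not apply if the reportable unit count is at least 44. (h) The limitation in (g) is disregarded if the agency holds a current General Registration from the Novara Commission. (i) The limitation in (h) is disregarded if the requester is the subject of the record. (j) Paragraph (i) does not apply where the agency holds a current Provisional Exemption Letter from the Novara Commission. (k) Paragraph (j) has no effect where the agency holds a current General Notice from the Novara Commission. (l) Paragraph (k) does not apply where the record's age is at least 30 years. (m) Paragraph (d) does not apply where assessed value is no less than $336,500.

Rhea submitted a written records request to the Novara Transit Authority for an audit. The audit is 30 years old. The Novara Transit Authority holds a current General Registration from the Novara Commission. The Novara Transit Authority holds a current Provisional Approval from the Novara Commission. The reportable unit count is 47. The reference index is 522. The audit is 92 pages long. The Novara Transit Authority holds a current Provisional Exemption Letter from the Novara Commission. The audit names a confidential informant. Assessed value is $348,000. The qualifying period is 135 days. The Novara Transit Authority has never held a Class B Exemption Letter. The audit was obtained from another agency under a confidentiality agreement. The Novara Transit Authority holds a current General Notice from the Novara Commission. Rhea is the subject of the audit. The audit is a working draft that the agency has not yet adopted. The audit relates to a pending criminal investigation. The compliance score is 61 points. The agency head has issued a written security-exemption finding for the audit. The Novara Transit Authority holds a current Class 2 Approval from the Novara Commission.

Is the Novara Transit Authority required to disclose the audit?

Exception (a) does not apply: the qualifying period is 135 days, not less than 115 days.
All of (b)'s requirements are met (a current Class 2 Approval is held; the reference index is 522, under the 687 limit; the audit was obtained under a confidentiality agreement). But applying paragraphs (e)–(f): (e) applies — the compliance score is 61 points, meeting the 53 points threshold. (f), which would lift (e), is not engaged — there is no Class B Exemption Letter in force. So (b) is unavailable.
Exception (c)'s conditions are all satisfied: a current Provisional Approval is held; the audit names a confidential informant. As to paragraphs (g)–(l): (g) is engaged (the reportable unit count is 47, meeting the 44 threshold), but is set aside by (h): (h) is engaged — a current General Registration is held. (i) would limit (h) — Rhea is the subject of the audit — but (j) sets (i) aside: (j) operates against (i): a current Provisional Exemption Letter is held. (k) is triggered (a current General Notice is held), but yields to (l): (l) is engaged — the record's age is 30 years, meeting the 30 years threshold. So (c) applies.
Exception (d) requires that the number of pages in the record is below 83; but the number of pages in the record is 92, not below 83, so (d) is unavailable.

No — exception (c) applies; the Novara Transit Authority is not required to disclose the audit.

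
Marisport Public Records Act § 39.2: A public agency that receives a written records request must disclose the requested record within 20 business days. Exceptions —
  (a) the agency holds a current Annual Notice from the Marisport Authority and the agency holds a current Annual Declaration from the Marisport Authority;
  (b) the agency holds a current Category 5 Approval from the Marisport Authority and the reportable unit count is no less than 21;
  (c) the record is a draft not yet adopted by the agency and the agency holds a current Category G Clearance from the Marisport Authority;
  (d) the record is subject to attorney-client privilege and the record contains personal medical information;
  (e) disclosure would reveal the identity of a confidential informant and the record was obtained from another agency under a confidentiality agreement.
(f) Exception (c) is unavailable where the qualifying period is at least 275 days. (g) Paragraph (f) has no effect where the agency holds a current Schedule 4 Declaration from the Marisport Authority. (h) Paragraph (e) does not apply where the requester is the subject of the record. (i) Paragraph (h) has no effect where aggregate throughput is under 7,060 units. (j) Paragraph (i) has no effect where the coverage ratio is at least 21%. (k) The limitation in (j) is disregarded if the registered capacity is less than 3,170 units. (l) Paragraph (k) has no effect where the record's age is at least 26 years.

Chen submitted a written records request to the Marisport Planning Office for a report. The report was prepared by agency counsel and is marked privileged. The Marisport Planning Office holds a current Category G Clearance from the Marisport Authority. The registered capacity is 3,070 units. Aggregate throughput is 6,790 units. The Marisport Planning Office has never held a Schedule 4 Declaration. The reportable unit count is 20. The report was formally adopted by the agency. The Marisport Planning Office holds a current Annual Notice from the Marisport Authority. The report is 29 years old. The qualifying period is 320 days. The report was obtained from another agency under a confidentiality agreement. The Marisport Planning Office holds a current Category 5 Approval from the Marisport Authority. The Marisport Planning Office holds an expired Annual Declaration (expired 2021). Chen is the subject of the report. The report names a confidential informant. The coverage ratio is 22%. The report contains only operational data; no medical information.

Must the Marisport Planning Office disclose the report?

Yes — the Marisport Planning Office must disclose the report.

Exception (a) fails — there is no Annual Declaration in force.
Exception (b) requires that the reportable unit count is no less than 21; but the reportable unit count is 20, short of 21, so (b) is unavailable.
Exception (c) requires that the record is a draft not yet adopted by the agency; but the report has been formally adopted, so (c) is unavailable.
Exception (d) fails — the report contains only operational data.
Exception (e): the report names a confidential informant; the report was obtained under a confidentiality agreement — every condition holds. However, paragraphs (h)–(l) must be considered: (h) operates against (e): Chen is the subject of the report. (i) operates (aggregate throughput is 6,790 units, under the 7,060 units limit), but is displaced by (j): (j) operates against (i): the coverage ratio is 22%, meeting the 21% threshold. (k) would limit (j) — the registered capacity is 3,070 units, less than the 3,170 units limit — but (l) sets (k) aside: (l) operates against (k): the record's age is 29 years, meeting the 26 years threshold. Exception (e) does not apply.
No exception displaces § 39.2.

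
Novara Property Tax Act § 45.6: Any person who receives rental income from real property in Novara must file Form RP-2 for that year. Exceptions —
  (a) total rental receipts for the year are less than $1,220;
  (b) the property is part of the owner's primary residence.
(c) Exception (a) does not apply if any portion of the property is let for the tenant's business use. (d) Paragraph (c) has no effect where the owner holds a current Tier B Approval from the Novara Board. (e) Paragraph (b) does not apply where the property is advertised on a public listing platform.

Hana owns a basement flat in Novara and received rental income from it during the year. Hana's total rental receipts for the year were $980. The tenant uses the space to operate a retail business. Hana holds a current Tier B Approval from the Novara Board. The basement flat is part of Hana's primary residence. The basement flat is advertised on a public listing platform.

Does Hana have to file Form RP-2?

All of (a)'s requirements are met (total rental receipts for the year are $980, less than the $1,220 limit). As to paragraphs (c)–(d): (c) applies (the space is let for business use), but yields to (d): (d) operates against (c): a current Tier B Approval is held. (a) remains available.
Exception (b) is satisfied on its face — the basement flat is part of the primary residence. But applying paragraph (e): (e) operates against (b): the property is publicly advertised. So (b) is unavailable.

No — exception (a) applies; Hana is not required to file Form RP-2.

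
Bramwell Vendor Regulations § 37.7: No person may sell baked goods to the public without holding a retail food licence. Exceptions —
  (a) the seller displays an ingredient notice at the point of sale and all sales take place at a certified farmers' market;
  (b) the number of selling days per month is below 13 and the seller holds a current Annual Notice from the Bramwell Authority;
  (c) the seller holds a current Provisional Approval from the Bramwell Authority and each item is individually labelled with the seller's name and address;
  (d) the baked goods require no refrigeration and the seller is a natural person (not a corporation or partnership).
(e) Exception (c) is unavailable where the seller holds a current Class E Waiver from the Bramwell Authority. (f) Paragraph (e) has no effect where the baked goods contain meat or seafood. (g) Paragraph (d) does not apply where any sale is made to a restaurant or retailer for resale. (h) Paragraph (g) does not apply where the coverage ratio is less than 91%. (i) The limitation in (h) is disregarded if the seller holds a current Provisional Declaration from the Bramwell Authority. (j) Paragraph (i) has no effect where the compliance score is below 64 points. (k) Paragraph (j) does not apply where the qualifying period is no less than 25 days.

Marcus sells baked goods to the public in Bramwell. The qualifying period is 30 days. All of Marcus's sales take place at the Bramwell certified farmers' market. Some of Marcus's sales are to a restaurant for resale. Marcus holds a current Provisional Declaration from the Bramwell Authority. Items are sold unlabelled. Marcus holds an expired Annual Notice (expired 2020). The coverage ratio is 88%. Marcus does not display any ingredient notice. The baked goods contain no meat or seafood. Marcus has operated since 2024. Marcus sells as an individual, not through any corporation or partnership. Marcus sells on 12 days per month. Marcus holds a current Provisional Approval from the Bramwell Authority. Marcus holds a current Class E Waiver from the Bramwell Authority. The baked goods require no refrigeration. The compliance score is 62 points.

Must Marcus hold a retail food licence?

Exception (a) does not apply: no ingredient notice is displayed.
Exception (b) fails — there is no Annual Notice in force.
Exception (c) requires that each item is individually labelled with the seller's name and address; but items are sold unlabelled, so (c) is unavailable.
Exception (d) is satisfied on its face — the baked goods are shelf-stable; the seller is a natural person. But applying paragraphs (g)–(k): (g) operates against (d): some sales are to a restaurant for resale. (h) would limit (g) — the coverage ratio is 88%, less than the 91% limit — but (i) sets (h) aside: (i) operates against (h): a current Provisional Declaration is held. (j) would limit (i) — the compliance score is 62 points, below the 64 points limit — but (k) sets (j) aside: (k) operates against (j): the qualifying period is 30 days, meeting the 25 days threshold. So (d) is unavailable.
No exception displaces § 37.7.

Yes — Marcus must hold a retail food licence.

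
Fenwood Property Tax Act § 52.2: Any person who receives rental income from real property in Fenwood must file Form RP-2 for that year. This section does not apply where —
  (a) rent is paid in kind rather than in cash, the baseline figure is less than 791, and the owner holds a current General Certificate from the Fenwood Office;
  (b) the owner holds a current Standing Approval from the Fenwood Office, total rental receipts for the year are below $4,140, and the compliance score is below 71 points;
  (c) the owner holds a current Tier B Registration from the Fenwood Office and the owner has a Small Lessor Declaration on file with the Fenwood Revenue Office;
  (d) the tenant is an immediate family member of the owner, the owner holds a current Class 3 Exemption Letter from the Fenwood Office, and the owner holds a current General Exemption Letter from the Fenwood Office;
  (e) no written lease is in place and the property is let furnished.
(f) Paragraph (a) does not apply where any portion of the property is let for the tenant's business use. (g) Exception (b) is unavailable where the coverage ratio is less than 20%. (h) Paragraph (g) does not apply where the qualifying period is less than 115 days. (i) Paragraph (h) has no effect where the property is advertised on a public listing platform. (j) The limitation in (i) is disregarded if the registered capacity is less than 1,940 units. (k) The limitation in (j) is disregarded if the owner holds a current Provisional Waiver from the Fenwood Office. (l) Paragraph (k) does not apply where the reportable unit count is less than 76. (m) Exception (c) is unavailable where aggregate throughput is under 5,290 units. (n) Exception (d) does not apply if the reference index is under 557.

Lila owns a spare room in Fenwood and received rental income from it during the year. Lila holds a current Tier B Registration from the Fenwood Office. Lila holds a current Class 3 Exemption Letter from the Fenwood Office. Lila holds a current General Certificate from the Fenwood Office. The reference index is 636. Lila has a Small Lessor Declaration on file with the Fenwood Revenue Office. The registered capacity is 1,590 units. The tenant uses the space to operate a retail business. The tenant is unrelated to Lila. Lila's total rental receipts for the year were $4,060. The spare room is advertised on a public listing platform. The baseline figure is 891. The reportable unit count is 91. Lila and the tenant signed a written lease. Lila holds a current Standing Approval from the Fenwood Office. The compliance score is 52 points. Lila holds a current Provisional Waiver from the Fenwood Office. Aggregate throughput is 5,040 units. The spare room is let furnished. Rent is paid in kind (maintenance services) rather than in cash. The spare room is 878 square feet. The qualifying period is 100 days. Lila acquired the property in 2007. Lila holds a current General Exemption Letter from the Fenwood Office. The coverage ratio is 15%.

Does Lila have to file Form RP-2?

Yes — Lila must file Form RP-2.

Exception (a) fails — the baseline figure is 891, not less than 791.
Exception (b): a current Standing Approval is held; total rental receipts for the year are $4,060, below the $4,140 limit; the compliance score is 52 points, below the 71 points limit — every condition holds. However, paragraphs (g)–(l) must be considered: (g) operates against (b): the coverage ratio is 15%, less than the 20% limit. (h) would limit (g) — the qualifying period is 100 days, less than the 115 days limit — but (i) sets (h) aside: (i) is triggered — the property is publicly advertised. (j) applies (the registered capacity is 1,590 units, less than the 1,940 units limit), but is itself disapplied by (k): (k) operates against (j): a current Provisional Waiver is held. (l) is not engaged (the reportable unit count is 91, not less than 76), so (k) stands. Exception (b) does not apply.
All of (c)'s requirements are met (a current Tier B Registration is held; a Small Lessor Declaration is on file). But applying paragraph (m): (m) operates against (c): aggregate throughput is 5,040 units, under the 5,290 units limit. (c) is therefore removed.
Exception (d) requires that the tenant is an immediate family member of the owner; but the tenant is unrelated to the owner, so (d) is unavailable.
Exception (e) requires that no written lease is in place; but a written lease is in place, so (e) is unavailable.
No exception applies. The general rule governs.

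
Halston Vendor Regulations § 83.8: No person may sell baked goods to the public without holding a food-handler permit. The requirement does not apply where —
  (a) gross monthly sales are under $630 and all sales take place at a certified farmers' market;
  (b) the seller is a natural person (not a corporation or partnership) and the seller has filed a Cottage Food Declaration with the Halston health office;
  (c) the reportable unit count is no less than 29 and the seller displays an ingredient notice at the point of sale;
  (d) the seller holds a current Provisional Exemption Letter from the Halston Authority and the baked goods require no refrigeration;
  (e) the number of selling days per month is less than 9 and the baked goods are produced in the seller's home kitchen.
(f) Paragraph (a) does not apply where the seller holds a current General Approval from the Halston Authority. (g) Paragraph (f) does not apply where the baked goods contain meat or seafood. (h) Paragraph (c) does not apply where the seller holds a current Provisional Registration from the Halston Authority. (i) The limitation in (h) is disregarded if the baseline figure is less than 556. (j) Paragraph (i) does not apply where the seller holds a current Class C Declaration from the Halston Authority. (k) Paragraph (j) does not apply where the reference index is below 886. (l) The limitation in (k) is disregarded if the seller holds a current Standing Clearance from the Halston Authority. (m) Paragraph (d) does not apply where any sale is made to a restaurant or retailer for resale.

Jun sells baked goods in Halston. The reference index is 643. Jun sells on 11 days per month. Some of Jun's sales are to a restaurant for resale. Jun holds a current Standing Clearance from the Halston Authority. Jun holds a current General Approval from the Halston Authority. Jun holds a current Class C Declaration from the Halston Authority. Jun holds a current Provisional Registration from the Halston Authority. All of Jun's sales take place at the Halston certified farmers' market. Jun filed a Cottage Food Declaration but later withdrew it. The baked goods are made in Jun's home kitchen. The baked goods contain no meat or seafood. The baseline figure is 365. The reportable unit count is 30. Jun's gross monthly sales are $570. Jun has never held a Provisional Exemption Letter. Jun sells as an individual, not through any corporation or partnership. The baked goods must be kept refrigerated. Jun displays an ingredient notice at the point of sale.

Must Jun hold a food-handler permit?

All of (a)'s requirements are met (gross monthly sales are $570, under the $630 limit; all sales are at a certified farmers' market). But: (f) operates against (a): a current General Approval is held. (g), which would lift (f), is not triggered — the baked goods contain no meat or seafood. So (a) is unavailable.
Exception (b) does not apply: the Cottage Food Declaration was withdrawn.
Exception (c)'s conditions are all satisfied: the reportable unit count is 30, meeting the 29 threshold; an ingredient notice is displayed. However, paragraphs (h)–(l) must be considered: (h) operates against (c): a current Provisional Registration is held. (i) is engaged (the baseline figure is 365, less than the 556 limit), but is itself disapplied by (j): (j) operates — a current Class C Declaration is held. (k) would limit (j) — the reference index is 643, below the 886 limit — but (l) sets (k) aside: (l) applies — a current Standing Clearance is held. Exception (c) does not apply.
Exception (d) does not apply: there is no Provisional Exemption Letter in force.
Exception (e) fails — the number of selling days per month is 11, not less than 9.
Every exception is unavailable, so the rule governs.

Yes — Jun must hold a food-handler permit.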